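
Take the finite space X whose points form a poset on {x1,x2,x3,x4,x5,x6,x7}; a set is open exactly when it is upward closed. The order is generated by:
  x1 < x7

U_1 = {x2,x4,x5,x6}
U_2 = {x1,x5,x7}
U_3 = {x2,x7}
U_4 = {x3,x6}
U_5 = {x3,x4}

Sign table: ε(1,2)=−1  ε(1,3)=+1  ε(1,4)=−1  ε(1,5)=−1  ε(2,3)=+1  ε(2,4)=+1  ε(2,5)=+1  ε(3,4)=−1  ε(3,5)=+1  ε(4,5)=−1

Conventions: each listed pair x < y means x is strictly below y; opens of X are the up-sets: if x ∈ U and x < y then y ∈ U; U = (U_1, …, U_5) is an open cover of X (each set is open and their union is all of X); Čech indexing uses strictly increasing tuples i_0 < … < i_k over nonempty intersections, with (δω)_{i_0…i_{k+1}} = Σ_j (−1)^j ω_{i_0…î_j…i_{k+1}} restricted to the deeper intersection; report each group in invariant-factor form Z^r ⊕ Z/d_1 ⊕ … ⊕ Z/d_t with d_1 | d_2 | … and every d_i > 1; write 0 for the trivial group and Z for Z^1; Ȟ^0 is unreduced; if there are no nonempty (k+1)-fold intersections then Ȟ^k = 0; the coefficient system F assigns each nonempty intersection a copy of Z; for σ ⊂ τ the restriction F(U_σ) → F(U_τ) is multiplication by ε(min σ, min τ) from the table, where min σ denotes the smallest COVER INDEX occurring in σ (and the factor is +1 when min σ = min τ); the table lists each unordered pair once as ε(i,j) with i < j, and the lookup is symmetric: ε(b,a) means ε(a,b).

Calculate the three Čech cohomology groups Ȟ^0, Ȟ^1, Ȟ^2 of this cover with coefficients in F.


nonempty overlaps:
  U12={x5} U13={x2} U14={x6} U15={x4} U23={x7} U45={x3}
C dims 5,6; δ0: rk 5, SNF 1^4·2
degree 0: 5−5−0 = 0 → Ȟ^0 ≅ 0
degree 1: 6−0−5 = 1 plus torsion [2] → Ȟ^1 ≅ Z ⊕ Z/2
degree 2: 0−0−0 = 0 → Ȟ^2 ≅ 0

Ȟ^0(U;F) ≅ 0, Ȟ^1(U;F) ≅ Z ⊕ Z/2 and Ȟ^2(U;F) ≅ 0


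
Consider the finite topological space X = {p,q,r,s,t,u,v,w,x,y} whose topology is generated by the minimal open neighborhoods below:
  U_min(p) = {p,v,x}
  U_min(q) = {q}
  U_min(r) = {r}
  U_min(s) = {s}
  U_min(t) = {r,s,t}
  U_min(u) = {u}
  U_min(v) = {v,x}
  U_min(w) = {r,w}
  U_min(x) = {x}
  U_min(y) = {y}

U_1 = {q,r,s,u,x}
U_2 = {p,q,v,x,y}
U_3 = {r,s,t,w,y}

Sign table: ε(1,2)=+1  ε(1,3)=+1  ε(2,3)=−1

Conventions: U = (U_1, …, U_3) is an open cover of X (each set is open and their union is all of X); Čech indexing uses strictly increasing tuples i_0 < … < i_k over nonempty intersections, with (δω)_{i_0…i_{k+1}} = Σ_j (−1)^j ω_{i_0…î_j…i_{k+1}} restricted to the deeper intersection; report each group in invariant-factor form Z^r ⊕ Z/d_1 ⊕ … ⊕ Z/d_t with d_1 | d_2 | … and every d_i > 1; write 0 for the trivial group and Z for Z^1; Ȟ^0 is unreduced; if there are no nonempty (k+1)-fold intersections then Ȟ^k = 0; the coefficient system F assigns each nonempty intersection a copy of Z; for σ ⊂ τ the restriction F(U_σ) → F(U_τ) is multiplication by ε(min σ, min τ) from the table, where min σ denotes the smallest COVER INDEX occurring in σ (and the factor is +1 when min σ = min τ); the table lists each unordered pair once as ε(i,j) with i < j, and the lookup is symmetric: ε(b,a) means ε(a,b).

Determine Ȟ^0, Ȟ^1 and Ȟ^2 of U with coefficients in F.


nonempty intersections:
  U12={q,x} U13={r,s} U23={y}
C dims 3,3; δ0: rk 3, SNF 1^2·2
Ȟ^0: (3−3)−0=0 ⇒ 0
Ȟ^1: (3−0)−3=0 plus torsion [2] ⇒ Z/2
Ȟ^2: (0−0)−0=0 ⇒ 0

Ȟ^0 = 0, Ȟ^1 = Z/2 and Ȟ^2 = 0


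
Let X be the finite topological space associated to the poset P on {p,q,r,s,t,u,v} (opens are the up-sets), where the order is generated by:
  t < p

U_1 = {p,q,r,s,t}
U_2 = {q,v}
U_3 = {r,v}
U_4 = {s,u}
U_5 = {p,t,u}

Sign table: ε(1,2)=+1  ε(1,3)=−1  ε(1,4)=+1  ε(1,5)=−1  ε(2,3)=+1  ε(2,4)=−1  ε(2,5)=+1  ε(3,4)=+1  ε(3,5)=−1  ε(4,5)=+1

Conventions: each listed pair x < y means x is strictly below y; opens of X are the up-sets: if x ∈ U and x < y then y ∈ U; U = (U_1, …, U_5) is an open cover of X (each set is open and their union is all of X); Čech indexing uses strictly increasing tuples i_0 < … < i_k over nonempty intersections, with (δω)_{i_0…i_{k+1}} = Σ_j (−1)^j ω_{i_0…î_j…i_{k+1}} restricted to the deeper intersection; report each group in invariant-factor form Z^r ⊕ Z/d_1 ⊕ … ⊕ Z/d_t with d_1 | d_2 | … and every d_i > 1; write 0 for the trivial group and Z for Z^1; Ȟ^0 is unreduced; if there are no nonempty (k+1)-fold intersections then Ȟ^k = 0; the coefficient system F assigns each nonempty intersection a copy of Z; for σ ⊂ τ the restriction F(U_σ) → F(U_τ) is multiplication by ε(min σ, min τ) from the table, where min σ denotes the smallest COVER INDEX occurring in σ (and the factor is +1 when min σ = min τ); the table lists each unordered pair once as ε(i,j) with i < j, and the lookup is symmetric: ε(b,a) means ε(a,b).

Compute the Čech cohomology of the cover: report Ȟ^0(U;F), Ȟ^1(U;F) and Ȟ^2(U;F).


Ȟ^0(U;F) ≅ 0, Ȟ^1(U;F) ≅ Z ⊕ Z/2 and Ȟ^2(U;F) ≅ 0

cover nerve:
  U12={q} U13={r} U14={s} U15={p,t} U23={v} U45={u}
C dims 5,6; δ0: rk 5, SNF 1^4·2
Ȟ^0: (5−5)−0=0 ⇒ 0
Ȟ^1: (6−0)−5=1 plus torsion [2] ⇒ Z ⊕ Z/2
Ȟ^2: (0−0)−0=0 ⇒ 0


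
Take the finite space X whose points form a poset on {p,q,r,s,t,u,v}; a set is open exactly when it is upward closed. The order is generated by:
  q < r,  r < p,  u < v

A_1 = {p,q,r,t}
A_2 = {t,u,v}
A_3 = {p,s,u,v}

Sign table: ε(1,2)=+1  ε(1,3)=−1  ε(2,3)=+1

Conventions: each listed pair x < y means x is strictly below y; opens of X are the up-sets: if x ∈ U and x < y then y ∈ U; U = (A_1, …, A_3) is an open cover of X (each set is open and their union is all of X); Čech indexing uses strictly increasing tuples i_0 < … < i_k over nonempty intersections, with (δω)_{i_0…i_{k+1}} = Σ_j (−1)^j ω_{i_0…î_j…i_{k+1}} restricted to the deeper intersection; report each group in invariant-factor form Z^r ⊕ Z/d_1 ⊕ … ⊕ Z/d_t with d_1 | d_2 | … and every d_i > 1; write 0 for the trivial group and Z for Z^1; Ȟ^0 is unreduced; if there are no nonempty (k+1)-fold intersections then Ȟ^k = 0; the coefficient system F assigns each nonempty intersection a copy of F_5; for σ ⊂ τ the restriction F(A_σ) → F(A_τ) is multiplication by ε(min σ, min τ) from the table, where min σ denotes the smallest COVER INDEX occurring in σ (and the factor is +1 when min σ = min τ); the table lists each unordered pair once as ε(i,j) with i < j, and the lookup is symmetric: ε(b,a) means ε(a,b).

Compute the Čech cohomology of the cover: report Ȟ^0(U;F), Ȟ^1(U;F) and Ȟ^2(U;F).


cover nerve:
  A12={t} A13={p} A23={u,v}
C dims 3,3; δ0: rk_F5 3
Ȟ^0: (3−3)−0=0 ⇒ 0
Ȟ^1: (3−0)−3=0 ⇒ 0
Ȟ^2: (0−0)−0=0 ⇒ 0

Ȟ^0 = 0, Ȟ^1 = 0 and Ȟ^2 = 0


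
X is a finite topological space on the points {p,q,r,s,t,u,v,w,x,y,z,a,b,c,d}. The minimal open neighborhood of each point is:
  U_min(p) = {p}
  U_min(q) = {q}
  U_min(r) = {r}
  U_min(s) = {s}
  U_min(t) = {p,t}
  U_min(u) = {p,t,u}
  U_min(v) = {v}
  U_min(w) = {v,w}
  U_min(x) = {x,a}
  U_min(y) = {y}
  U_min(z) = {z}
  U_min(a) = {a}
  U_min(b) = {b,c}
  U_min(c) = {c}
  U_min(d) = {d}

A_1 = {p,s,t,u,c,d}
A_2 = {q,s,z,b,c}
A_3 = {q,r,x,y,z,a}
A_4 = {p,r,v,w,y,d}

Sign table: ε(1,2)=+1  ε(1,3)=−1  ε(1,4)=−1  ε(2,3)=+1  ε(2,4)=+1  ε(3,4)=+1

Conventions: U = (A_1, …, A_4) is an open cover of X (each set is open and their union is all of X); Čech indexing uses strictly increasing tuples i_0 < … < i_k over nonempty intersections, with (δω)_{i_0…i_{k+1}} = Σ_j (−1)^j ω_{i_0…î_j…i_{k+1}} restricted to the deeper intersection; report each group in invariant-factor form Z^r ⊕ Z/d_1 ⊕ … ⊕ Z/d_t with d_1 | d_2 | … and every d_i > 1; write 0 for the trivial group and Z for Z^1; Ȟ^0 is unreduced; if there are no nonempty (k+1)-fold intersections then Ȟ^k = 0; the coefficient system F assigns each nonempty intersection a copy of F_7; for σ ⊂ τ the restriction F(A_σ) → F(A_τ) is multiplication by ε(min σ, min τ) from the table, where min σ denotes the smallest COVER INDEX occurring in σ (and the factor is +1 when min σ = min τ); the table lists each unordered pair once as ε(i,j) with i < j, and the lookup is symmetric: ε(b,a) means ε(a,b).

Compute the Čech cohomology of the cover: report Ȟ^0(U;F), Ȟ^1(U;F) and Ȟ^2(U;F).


Ȟ^0 = 0,  Ȟ^1 = 0,  Ȟ^2 = 0

nonempty intersections:
  A12={s,c} A14={p,d} A23={q,z} A34={r,y}
C dims 4,4; δ0: rk_F7 4
Ȟ^0: (4−4)−0=0 ⇒ 0
Ȟ^1: (4−0)−4=0 ⇒ 0
Ȟ^2: (0−0)−0=0 ⇒ 0


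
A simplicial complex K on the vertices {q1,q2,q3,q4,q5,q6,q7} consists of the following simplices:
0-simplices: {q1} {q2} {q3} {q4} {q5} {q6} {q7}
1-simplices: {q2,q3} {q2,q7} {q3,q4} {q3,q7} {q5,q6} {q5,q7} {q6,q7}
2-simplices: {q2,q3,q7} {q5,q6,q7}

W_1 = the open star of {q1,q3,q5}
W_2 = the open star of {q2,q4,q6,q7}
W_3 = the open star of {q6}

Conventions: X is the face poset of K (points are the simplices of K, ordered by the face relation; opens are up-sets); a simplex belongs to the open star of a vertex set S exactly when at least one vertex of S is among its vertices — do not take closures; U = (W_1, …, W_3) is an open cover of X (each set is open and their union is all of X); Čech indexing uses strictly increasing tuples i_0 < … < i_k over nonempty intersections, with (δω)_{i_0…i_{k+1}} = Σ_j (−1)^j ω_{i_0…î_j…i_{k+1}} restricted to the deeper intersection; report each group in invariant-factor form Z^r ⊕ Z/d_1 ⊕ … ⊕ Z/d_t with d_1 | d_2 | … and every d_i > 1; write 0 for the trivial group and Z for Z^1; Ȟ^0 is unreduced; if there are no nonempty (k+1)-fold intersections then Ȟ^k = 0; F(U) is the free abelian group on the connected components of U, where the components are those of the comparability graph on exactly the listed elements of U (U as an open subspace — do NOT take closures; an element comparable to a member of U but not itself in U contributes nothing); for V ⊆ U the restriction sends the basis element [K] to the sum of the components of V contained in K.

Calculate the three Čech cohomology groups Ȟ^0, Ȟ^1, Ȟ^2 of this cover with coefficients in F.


Ȟ^0 ≅ Z^2,  Ȟ^1 ≅ 0,  Ȟ^2 ≅ 0

nonempty intersections:
  W1={{q1},{q3},{q5},{q2,q3},{q3,q4},{q3,q7},{q5,q6},{q5,q7},{q2,q3,q7},{q5,q6,q7}} W2={{q2},{q4},{q6},{q7},{q2,q3},{q2,q7},{q3,q4},{q3,q7},{q5,q6},{q5,q7},{q6,q7},{q2,q3,q7},{q5,q6,q7}} W3={{q6},{q5,q6},{q6,q7},{q5,q6,q7}}
  W12={{q2,q3},{q3,q4},{q3,q7},{q5,q6},{q5,q7},{q2,q3,q7},{q5,q6,q7}} W13={{q5,q6},{q5,q6,q7}} W23={{q6},{q5,q6},{q6,q7},{q5,q6,q7}}
  W123={{q5,q6},{q5,q6,q7}}
components per intersection:
  W1: {{q1}} {{q3},{q2,q3},{q3,q4},{q3,q7},{q2,q3,q7}} {{q5},{q5,q6},{q5,q7},{q5,q6,q7}}
  W2: {{q2},{q6},{q7},{q2,q3},{q2,q7},{q3,q7},{q5,q6},{q5,q7},{q6,q7},{q2,q3,q7},{q5,q6,q7}} {{q4},{q3,q4}}
  W3: {{q6},{q5,q6},{q6,q7},{q5,q6,q7}}
  W12: {{q2,q3},{q3,q7},{q2,q3,q7}} {{q3,q4}} {{q5,q6},{q5,q7},{q5,q6,q7}}
  W13: {{q5,q6},{q5,q6,q7}}
  W23: {{q6},{q5,q6},{q6,q7},{q5,q6,q7}}
  W123: {{q5,q6},{q5,q6,q7}}
C dims 6,5,1; δ0: rk 4, SNF 1^4; δ1: rk 1, SNF 1^1
Ȟ^0: (6−4)−0=2 ⇒ Z^2
Ȟ^1: (5−1)−4=0 ⇒ 0
Ȟ^2: (1−0)−1=0 ⇒ 0


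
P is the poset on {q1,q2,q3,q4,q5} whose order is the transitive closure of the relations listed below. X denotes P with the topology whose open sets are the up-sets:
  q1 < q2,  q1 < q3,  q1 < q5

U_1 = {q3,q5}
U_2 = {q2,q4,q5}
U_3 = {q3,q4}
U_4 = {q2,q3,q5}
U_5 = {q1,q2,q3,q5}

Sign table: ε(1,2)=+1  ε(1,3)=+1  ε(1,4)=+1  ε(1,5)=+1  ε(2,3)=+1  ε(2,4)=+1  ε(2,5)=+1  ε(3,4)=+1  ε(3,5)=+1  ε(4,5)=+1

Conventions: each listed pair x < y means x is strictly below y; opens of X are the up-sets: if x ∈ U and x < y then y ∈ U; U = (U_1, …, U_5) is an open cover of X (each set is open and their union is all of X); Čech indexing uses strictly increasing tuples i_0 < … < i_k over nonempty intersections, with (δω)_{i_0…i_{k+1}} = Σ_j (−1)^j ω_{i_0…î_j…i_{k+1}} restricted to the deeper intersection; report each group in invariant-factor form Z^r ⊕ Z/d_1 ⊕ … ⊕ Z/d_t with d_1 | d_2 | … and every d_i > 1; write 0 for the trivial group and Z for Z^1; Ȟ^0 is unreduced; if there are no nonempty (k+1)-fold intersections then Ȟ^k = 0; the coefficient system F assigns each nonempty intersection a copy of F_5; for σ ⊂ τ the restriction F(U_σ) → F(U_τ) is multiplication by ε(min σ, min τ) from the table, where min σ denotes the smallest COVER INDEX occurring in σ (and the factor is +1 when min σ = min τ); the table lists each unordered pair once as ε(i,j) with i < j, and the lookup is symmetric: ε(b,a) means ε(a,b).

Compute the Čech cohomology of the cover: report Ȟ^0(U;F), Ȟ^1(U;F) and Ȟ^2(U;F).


nerve of the cover:
  U12={q5} U13={q3} U14={q3,q5} U15={q3,q5} U23={q4} U24={q2,q5} U25={q2,q5} U34={q3} U35={q3} U45={q2,q3,q5}
  U124={q5} U125={q5} U134={q3} U135={q3} U145={q3,q5} U245={q2,q5} U345={q3}
  U1245={q5} U1345={q3}
C dims 5,10,7,2; δ0: rk_F5 4; δ1: rk_F5 5; δ2: rk_F5 2
Ȟ^0 = (5 − 4) − 0 = 1, so Ȟ^0 ≅ Z/5
Ȟ^1 = (10 − 5) − 4 = 1, so Ȟ^1 ≅ Z/5
Ȟ^2 = (7 − 2) − 5 = 0, so Ȟ^2 ≅ 0

Ȟ^0 ≅ Z/5; Ȟ^1 ≅ Z/5; Ȟ^2 ≅ 0


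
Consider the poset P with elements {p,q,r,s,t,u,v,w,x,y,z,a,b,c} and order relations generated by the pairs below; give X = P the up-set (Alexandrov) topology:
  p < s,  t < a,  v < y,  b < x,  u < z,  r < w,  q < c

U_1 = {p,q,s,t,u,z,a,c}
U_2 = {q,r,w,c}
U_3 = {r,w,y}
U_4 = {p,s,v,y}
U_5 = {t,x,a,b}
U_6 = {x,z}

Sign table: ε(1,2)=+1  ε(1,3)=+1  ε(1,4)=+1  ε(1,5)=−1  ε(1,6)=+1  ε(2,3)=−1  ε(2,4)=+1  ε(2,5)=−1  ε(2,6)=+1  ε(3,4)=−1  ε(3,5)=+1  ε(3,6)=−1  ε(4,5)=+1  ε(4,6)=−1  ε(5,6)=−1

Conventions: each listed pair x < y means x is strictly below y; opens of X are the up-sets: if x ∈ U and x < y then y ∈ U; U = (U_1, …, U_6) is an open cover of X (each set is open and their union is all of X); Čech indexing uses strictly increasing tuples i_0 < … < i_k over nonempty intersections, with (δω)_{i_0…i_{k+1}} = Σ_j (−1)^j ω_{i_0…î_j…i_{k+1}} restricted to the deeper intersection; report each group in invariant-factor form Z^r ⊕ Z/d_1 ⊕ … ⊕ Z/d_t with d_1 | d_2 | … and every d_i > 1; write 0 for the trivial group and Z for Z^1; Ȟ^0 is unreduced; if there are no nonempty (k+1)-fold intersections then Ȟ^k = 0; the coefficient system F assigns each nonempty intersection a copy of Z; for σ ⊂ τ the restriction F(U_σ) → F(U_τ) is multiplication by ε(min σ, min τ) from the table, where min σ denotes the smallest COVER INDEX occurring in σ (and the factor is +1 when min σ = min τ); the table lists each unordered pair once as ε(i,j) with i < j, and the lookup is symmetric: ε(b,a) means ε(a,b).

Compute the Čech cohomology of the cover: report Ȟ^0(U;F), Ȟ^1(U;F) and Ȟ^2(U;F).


Ȟ^0 ≅ Z,  Ȟ^1 ≅ Z^2,  Ȟ^2 ≅ 0

nonempty intersections:
  U12={q,c} U14={p,s} U15={t,a} U16={z} U23={r,w} U34={y} U56={x}
C dims 6,7; δ0: rk 5, SNF 1^5
Ȟ^0: (6−5)−0=1 ⇒ Z
Ȟ^1: (7−0)−5=2 ⇒ Z^2
Ȟ^2: (0−0)−0=0 ⇒ 0


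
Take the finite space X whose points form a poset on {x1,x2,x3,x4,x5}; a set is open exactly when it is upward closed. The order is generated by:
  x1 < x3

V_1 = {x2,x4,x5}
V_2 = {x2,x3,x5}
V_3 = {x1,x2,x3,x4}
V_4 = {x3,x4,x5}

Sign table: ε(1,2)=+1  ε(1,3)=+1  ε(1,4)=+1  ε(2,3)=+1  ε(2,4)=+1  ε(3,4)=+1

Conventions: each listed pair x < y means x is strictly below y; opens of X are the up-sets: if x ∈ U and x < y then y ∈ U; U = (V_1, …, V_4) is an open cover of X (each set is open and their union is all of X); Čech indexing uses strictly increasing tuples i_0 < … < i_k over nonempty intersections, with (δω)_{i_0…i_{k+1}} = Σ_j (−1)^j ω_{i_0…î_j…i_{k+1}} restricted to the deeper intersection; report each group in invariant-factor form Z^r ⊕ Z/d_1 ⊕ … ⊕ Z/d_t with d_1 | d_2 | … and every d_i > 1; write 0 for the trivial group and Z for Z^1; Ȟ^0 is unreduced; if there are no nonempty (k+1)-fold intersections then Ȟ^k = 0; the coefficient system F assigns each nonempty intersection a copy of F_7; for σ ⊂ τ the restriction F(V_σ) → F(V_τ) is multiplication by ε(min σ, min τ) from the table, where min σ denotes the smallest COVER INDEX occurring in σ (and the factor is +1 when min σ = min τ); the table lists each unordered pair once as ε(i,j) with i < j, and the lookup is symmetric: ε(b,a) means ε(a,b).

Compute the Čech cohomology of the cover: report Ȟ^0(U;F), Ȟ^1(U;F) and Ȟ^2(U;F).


Ȟ^0 = Z/7,  Ȟ^1 = 0,  Ȟ^2 = Z/7

nonempty intersections:
  V12={x2,x5} V13={x2,x4} V14={x4,x5} V23={x2,x3} V24={x3,x5} V34={x3,x4}
  V123={x2} V124={x5} V134={x4} V234={x3}
C dims 4,6,4; δ0: rk_F7 3; δ1: rk_F7 3
Ȟ^0: (4−3)−0=1 ⇒ Z/7
Ȟ^1: (6−3)−3=0 ⇒ 0
Ȟ^2: (4−0)−3=1 ⇒ Z/7


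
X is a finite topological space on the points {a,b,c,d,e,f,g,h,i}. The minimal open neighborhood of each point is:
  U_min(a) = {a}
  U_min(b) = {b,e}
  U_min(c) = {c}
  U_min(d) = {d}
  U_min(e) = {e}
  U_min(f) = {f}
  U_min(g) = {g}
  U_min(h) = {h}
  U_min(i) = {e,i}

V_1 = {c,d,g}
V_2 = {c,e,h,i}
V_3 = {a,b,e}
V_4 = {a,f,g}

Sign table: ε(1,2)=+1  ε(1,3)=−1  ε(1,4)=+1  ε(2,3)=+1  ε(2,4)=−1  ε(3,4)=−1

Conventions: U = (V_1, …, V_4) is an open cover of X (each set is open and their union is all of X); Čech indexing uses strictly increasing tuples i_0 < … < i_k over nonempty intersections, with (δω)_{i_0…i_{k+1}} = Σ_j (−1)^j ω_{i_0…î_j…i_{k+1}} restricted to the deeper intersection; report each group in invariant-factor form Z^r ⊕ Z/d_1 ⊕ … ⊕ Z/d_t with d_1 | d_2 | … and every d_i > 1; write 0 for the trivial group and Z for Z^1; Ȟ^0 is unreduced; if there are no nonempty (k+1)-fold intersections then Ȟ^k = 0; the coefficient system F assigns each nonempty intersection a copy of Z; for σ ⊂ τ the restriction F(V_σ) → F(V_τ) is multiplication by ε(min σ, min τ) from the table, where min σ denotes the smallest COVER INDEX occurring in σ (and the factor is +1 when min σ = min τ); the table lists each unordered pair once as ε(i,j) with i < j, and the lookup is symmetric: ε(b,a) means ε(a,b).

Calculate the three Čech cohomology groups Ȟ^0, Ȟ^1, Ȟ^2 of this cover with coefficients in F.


nonempty overlaps:
  V12={c} V14={g} V23={e} V34={a}
C dims 4,4; δ0: rk 4, SNF 1^3·2
degree 0: 4−4−0 = 0 → Ȟ^0 ≅ 0
degree 1: 4−0−4 = 0 plus torsion [2] → Ȟ^1 ≅ Z/2
degree 2: 0−0−0 = 0 → Ȟ^2 ≅ 0

Ȟ^0 = 0, Ȟ^1 = Z/2 and Ȟ^2 = 0


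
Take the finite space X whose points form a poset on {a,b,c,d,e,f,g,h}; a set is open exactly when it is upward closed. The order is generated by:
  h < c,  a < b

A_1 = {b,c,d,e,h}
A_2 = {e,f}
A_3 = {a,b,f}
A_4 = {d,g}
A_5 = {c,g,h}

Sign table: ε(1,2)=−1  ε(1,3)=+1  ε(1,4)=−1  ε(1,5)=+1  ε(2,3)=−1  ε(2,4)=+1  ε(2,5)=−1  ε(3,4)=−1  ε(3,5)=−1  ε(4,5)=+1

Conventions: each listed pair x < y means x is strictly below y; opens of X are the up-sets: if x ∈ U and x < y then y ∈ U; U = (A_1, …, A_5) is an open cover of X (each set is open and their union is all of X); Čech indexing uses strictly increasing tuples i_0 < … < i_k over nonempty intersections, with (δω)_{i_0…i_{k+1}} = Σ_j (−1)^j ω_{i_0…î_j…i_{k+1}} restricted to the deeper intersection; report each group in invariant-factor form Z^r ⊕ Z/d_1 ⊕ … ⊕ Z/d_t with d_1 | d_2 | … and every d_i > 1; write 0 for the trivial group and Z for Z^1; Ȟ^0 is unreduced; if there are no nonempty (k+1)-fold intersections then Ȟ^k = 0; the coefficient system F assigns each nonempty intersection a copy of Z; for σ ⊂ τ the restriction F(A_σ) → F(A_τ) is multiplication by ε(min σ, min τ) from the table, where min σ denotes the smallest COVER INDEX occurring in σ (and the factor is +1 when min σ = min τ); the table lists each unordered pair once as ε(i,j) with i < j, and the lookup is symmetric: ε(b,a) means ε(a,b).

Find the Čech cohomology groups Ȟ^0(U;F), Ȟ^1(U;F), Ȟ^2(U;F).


intersection data:
  A12={e} A13={b} A14={d} A15={c,h} A23={f} A45={g}
C dims 5,6; δ0: rk 5, SNF 1^4·2
Ȟ^0 = (5 − 5) − 0 = 0, so Ȟ^0 ≅ 0
Ȟ^1 = (6 − 0) − 5 = 1 plus torsion [2], so Ȟ^1 ≅ Z ⊕ Z/2
Ȟ^2 = (0 − 0) − 0 = 0, so Ȟ^2 ≅ 0

Ȟ^0 = 0; Ȟ^1 = Z ⊕ Z/2; Ȟ^2 = 0


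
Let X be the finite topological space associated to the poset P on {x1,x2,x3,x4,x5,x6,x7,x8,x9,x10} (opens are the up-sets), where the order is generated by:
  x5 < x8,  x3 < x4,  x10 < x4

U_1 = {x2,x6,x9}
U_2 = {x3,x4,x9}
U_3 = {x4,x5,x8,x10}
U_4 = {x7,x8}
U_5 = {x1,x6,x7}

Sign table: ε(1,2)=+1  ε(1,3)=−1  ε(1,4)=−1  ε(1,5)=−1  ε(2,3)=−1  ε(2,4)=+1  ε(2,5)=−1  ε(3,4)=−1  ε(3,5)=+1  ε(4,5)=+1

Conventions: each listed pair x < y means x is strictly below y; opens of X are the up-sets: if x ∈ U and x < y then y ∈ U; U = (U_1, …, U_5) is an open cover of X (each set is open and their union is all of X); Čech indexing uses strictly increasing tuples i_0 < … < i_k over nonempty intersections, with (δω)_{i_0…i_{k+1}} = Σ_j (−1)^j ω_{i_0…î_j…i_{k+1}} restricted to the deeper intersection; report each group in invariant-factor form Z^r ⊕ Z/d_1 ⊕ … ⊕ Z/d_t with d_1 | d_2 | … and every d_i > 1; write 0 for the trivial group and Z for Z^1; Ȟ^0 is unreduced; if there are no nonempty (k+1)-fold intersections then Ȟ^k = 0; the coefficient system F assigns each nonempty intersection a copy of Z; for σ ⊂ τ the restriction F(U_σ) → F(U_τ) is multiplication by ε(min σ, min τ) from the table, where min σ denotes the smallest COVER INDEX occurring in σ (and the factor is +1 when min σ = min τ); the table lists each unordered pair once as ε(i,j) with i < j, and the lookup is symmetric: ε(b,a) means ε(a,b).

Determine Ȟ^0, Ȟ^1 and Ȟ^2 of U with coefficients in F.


Ȟ^0(U;F) ≅ 0,  Ȟ^1(U;F) ≅ Z/2,  Ȟ^2(U;F) ≅ 0

nonempty overlaps:
  U12={x9} U15={x6} U23={x4} U34={x8} U45={x7}
C dims 5,5; δ0: rk 5, SNF 1^4·2
degree 0: 5−5−0 = 0 → Ȟ^0 ≅ 0
degree 1: 5−0−5 = 0 plus torsion [2] → Ȟ^1 ≅ Z/2
degree 2: 0−0−0 = 0 → Ȟ^2 ≅ 0


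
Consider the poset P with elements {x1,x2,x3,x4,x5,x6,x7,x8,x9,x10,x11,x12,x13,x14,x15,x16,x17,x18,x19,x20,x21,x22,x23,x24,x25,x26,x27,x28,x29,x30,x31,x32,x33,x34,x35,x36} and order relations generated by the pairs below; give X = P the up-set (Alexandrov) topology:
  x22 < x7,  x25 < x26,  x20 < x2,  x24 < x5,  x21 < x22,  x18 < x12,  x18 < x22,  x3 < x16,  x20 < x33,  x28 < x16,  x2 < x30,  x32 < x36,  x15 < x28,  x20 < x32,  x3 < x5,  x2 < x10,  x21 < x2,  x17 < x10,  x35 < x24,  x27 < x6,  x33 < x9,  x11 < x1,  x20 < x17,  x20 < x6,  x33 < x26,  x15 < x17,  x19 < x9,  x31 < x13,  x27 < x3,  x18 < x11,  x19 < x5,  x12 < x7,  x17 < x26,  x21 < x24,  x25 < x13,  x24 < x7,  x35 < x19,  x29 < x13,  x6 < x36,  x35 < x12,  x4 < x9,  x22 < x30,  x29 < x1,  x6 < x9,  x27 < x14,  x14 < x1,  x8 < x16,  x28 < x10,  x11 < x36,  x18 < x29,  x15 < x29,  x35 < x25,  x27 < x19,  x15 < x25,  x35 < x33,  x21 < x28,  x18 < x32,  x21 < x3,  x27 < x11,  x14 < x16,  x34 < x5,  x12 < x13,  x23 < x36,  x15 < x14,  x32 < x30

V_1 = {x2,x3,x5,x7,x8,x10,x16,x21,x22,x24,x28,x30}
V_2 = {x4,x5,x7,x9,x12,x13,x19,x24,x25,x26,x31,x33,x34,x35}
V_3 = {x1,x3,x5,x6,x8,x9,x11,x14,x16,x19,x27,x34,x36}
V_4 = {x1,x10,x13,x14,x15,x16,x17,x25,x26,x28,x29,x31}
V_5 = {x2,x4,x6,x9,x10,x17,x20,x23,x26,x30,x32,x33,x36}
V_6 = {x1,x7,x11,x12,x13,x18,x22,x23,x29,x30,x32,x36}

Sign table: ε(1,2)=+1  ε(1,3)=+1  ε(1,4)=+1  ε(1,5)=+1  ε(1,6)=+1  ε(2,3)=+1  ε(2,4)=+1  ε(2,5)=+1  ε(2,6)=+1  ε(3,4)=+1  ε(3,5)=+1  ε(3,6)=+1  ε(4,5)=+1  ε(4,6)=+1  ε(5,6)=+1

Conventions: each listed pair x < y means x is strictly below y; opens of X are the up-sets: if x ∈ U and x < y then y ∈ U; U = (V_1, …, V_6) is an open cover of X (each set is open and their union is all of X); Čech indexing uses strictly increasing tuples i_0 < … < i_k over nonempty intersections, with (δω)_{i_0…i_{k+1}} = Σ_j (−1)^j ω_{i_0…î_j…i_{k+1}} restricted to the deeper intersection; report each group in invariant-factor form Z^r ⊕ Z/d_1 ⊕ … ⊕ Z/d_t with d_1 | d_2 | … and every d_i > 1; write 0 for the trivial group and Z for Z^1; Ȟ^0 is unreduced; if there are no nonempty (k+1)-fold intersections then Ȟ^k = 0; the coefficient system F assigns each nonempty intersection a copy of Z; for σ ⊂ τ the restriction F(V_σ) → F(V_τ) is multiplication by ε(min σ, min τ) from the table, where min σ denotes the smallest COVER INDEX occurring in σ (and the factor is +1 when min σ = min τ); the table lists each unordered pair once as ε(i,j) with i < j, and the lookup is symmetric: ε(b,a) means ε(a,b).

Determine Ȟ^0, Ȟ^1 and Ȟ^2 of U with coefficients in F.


Ȟ^0(U;F) ≅ Z, Ȟ^1(U;F) ≅ 0 and Ȟ^2(U;F) ≅ Z/2

nonempty overlaps:
  V12={x5,x7,x24} V13={x3,x5,x8,x16} V14={x10,x16,x28} V15={x2,x10,x30} V16={x7,x22,x30} V23={x5,x9,x19,x34} V24={x13,x25,x26,x31} V25={x4,x9,x26,x33} V26={x7,x12,x13} V34={x1,x14,x16} V35={x6,x9,x36} V36={x1,x11,x36} V45={x10,x17,x26} V46={x1,x13,x29} V56={x23,x30,x32,x36}
  V123={x5} V126={x7} V134={x16} V145={x10} V156={x30} V235={x9} V245={x26} V246={x13} V346={x1} V356={x36}
C dims 6,15,10; δ0: rk 5, SNF 1^5; δ1: rk 10, SNF 1^9·2
degree 0: 6−5−0 = 1 → Ȟ^0 ≅ Z
degree 1: 15−10−5 = 0 → Ȟ^1 ≅ 0
degree 2: 10−0−10 = 0 plus torsion [2] → Ȟ^2 ≅ Z/2


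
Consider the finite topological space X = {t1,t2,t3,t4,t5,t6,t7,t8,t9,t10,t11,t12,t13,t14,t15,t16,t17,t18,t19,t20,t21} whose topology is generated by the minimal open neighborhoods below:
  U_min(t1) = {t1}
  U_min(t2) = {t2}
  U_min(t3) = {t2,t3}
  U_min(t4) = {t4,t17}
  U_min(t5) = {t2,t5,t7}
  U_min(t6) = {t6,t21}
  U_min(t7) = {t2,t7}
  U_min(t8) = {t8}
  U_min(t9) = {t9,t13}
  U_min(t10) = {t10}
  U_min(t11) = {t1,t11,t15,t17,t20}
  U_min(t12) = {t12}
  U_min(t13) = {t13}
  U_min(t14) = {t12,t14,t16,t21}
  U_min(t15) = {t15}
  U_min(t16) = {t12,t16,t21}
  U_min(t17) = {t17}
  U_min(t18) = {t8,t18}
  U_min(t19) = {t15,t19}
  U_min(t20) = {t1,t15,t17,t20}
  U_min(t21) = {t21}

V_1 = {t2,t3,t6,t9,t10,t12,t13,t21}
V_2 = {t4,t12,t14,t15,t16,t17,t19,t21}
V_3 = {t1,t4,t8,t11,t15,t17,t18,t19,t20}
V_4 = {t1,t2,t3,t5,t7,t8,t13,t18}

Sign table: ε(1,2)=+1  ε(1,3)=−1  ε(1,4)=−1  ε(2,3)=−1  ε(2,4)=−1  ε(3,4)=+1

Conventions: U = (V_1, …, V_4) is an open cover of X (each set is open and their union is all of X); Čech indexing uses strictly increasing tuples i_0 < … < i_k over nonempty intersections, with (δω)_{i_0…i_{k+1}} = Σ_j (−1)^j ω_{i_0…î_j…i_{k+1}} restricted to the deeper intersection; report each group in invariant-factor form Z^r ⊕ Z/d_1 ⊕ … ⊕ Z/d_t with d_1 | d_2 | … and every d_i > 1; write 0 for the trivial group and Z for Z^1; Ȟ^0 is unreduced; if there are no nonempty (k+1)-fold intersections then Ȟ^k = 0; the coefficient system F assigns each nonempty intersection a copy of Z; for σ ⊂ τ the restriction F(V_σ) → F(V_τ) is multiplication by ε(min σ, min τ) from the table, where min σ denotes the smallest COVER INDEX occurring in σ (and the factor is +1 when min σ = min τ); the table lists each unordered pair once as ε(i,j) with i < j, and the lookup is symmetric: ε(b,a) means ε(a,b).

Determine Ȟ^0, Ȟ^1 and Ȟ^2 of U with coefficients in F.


nonempty intersections:
  V12={t12,t21} V14={t2,t3,t13} V23={t4,t15,t17,t19} V34={t1,t8,t18}
C dims 4,4; δ0: rk 3, SNF 1^3
Ȟ^0: (4−3)−0=1 ⇒ Z
Ȟ^1: (4−0)−3=1 ⇒ Z
Ȟ^2: (0−0)−0=0 ⇒ 0

Ȟ^0 ≅ Z, Ȟ^1 ≅ Z, Ȟ^2 ≅ 0


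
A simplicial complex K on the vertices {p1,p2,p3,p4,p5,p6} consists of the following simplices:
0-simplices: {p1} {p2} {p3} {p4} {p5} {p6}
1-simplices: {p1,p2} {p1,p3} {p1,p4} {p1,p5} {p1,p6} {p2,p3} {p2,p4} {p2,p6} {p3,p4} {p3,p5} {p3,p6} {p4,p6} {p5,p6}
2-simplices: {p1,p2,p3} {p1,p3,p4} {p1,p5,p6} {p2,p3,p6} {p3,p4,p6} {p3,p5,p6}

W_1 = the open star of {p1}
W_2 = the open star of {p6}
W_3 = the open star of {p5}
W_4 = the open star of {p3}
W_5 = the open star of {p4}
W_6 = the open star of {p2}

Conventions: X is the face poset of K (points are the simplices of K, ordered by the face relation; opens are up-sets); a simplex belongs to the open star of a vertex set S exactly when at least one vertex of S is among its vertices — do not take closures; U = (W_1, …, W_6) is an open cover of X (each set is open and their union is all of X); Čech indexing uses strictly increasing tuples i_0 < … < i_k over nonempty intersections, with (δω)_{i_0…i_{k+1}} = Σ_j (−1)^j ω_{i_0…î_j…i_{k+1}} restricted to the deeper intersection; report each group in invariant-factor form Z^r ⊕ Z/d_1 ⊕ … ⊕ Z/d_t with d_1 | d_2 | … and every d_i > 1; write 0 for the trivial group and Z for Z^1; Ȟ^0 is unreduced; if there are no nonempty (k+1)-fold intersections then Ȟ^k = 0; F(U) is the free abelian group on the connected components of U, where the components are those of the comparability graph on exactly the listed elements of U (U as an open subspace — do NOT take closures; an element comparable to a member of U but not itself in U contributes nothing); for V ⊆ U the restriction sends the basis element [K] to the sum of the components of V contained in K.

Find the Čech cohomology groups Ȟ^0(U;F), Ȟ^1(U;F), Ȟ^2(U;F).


Ȟ^0 ≅ Z, Ȟ^1 ≅ Z^2 and Ȟ^2 ≅ 0

cover nerve:
  W1={{p1},{p1,p2},{p1,p3},{p1,p4},{p1,p5},{p1,p6},{p1,p2,p3},{p1,p3,p4},{p1,p5,p6}} W2={{p6},{p1,p6},{p2,p6},{p3,p6},{p4,p6},{p5,p6},{p1,p5,p6},{p2,p3,p6},{p3,p4,p6},{p3,p5,p6}} W3={{p5},{p1,p5},{p3,p5},{p5,p6},{p1,p5,p6},{p3,p5,p6}} W4={{p3},{p1,p3},{p2,p3},{p3,p4},{p3,p5},{p3,p6},{p1,p2,p3},{p1,p3,p4},{p2,p3,p6},{p3,p4,p6},{p3,p5,p6}} W5={{p4},{p1,p4},{p2,p4},{p3,p4},{p4,p6},{p1,p3,p4},{p3,p4,p6}} W6={{p2},{p1,p2},{p2,p3},{p2,p4},{p2,p6},{p1,p2,p3},{p2,p3,p6}}
  W12={{p1,p6},{p1,p5,p6}} W13={{p1,p5},{p1,p5,p6}} W14={{p1,p3},{p1,p2,p3},{p1,p3,p4}} W15={{p1,p4},{p1,p3,p4}} W16={{p1,p2},{p1,p2,p3}} W23={{p5,p6},{p1,p5,p6},{p3,p5,p6}} W24={{p3,p6},{p2,p3,p6},{p3,p4,p6},{p3,p5,p6}} W25={{p4,p6},{p3,p4,p6}} W26={{p2,p6},{p2,p3,p6}} W34={{p3,p5},{p3,p5,p6}} W45={{p3,p4},{p1,p3,p4},{p3,p4,p6}} W46={{p2,p3},{p1,p2,p3},{p2,p3,p6}} W56={{p2,p4}}
  W123={{p1,p5,p6}} W145={{p1,p3,p4}} W146={{p1,p2,p3}} W234={{p3,p5,p6}} W245={{p3,p4,p6}} W246={{p2,p3,p6}}
components per intersection:
  W1: {{p1},{p1,p2},{p1,p3},{p1,p4},{p1,p5},{p1,p6},{p1,p2,p3},{p1,p3,p4},{p1,p5,p6}}
  W2: {{p6},{p1,p6},{p2,p6},{p3,p6},{p4,p6},{p5,p6},{p1,p5,p6},{p2,p3,p6},{p3,p4,p6},{p3,p5,p6}}
  W3: {{p5},{p1,p5},{p3,p5},{p5,p6},{p1,p5,p6},{p3,p5,p6}}
  W4: {{p3},{p1,p3},{p2,p3},{p3,p4},{p3,p5},{p3,p6},{p1,p2,p3},{p1,p3,p4},{p2,p3,p6},{p3,p4,p6},{p3,p5,p6}}
  W5: {{p4},{p1,p4},{p2,p4},{p3,p4},{p4,p6},{p1,p3,p4},{p3,p4,p6}}
  W6: {{p2},{p1,p2},{p2,p3},{p2,p4},{p2,p6},{p1,p2,p3},{p2,p3,p6}}
  W12: {{p1,p6},{p1,p5,p6}}
  W13: {{p1,p5},{p1,p5,p6}}
  W14: {{p1,p3},{p1,p2,p3},{p1,p3,p4}}
  W15: {{p1,p4},{p1,p3,p4}}
  W16: {{p1,p2},{p1,p2,p3}}
  W23: {{p5,p6},{p1,p5,p6},{p3,p5,p6}}
  W24: {{p3,p6},{p2,p3,p6},{p3,p4,p6},{p3,p5,p6}}
  W25: {{p4,p6},{p3,p4,p6}}
  W26: {{p2,p6},{p2,p3,p6}}
  W34: {{p3,p5},{p3,p5,p6}}
  W45: {{p3,p4},{p1,p3,p4},{p3,p4,p6}}
  W46: {{p2,p3},{p1,p2,p3},{p2,p3,p6}}
  W56: {{p2,p4}}
  W123: {{p1,p5,p6}}
  W145: {{p1,p3,p4}}
  W146: {{p1,p2,p3}}
  W234: {{p3,p5,p6}}
  W245: {{p3,p4,p6}}
  W246: {{p2,p3,p6}}
C dims 6,13,6; δ0: rk 5, SNF 1^5; δ1: rk 6, SNF 1^6
Ȟ^0: (6−5)−0=1 ⇒ Z
Ȟ^1: (13−6)−5=2 ⇒ Z^2
Ȟ^2: (6−0)−6=0 ⇒ 0


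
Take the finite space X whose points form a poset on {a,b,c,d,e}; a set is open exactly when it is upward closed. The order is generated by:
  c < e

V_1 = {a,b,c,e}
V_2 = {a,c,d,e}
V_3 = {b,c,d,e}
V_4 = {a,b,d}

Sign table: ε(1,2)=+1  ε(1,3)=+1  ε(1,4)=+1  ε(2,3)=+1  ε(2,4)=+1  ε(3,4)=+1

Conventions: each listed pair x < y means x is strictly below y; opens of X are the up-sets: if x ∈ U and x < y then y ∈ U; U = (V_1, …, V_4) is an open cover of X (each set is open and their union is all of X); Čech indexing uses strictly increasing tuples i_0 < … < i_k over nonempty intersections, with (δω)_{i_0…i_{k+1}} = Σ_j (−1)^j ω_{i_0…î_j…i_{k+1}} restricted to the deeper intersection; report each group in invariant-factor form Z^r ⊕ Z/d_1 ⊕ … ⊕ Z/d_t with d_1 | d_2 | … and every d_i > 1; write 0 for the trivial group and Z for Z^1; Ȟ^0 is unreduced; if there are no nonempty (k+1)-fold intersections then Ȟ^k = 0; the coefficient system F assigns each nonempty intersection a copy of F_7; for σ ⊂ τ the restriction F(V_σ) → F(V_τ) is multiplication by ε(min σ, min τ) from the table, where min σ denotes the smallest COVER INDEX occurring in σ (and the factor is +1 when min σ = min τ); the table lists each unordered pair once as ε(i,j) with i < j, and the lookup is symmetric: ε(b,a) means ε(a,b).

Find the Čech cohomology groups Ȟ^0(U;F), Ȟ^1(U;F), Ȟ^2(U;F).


nonempty intersections:
  V12={a,c,e} V13={b,c,e} V14={a,b} V23={c,d,e} V24={a,d} V34={b,d}
  V123={c,e} V124={a} V134={b} V234={d}
C dims 4,6,4; δ0: rk_F7 3; δ1: rk_F7 3
Ȟ^0: (4−3)−0=1 ⇒ Z/7
Ȟ^1: (6−3)−3=0 ⇒ 0
Ȟ^2: (4−0)−3=1 ⇒ Z/7

Ȟ^0 = Z/7, Ȟ^1 = 0, Ȟ^2 = Z/7


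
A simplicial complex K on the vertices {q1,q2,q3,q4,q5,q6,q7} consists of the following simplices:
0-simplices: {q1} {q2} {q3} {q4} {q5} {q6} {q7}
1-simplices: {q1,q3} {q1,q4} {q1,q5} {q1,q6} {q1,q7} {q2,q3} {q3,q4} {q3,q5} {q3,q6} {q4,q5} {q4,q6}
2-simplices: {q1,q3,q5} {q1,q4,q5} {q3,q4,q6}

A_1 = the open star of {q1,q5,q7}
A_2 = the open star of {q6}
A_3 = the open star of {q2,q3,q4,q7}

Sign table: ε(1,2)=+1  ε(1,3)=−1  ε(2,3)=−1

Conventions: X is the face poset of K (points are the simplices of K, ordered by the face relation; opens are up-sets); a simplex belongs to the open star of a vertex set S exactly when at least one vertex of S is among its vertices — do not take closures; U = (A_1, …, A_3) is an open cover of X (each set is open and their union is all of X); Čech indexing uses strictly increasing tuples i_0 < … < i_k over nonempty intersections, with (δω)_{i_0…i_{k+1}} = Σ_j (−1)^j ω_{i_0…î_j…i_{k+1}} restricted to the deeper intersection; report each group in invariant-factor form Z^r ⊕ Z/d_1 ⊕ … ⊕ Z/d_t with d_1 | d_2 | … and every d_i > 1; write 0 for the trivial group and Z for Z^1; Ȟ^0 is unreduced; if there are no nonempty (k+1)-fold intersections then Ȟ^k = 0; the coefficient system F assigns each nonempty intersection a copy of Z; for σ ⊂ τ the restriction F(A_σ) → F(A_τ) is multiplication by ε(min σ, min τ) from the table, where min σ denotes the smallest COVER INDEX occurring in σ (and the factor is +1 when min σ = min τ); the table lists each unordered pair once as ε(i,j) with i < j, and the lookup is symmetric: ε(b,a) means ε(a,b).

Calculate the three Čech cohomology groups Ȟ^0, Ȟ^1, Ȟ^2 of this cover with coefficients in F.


Ȟ^0(U;F) ≅ Z,  Ȟ^1(U;F) ≅ Z,  Ȟ^2(U;F) ≅ 0

nonempty intersections:
  A1={{q1},{q5},{q7},{q1,q3},{q1,q4},{q1,q5},{q1,q6},{q1,q7},{q3,q5},{q4,q5},{q1,q3,q5},{q1,q4,q5}} A2={{q6},{q1,q6},{q3,q6},{q4,q6},{q3,q4,q6}} A3={{q2},{q3},{q4},{q7},{q1,q3},{q1,q4},{q1,q7},{q2,q3},{q3,q4},{q3,q5},{q3,q6},{q4,q5},{q4,q6},{q1,q3,q5},{q1,q4,q5},{q3,q4,q6}}
  A12={{q1,q6}} A13={{q7},{q1,q3},{q1,q4},{q1,q7},{q3,q5},{q4,q5},{q1,q3,q5},{q1,q4,q5}} A23={{q3,q6},{q4,q6},{q3,q4,q6}}
C dims 3,3; δ0: rk 2, SNF 1^2
Ȟ^0: (3−2)−0=1 ⇒ Z
Ȟ^1: (3−0)−2=1 ⇒ Z
Ȟ^2: (0−0)−0=0 ⇒ 0


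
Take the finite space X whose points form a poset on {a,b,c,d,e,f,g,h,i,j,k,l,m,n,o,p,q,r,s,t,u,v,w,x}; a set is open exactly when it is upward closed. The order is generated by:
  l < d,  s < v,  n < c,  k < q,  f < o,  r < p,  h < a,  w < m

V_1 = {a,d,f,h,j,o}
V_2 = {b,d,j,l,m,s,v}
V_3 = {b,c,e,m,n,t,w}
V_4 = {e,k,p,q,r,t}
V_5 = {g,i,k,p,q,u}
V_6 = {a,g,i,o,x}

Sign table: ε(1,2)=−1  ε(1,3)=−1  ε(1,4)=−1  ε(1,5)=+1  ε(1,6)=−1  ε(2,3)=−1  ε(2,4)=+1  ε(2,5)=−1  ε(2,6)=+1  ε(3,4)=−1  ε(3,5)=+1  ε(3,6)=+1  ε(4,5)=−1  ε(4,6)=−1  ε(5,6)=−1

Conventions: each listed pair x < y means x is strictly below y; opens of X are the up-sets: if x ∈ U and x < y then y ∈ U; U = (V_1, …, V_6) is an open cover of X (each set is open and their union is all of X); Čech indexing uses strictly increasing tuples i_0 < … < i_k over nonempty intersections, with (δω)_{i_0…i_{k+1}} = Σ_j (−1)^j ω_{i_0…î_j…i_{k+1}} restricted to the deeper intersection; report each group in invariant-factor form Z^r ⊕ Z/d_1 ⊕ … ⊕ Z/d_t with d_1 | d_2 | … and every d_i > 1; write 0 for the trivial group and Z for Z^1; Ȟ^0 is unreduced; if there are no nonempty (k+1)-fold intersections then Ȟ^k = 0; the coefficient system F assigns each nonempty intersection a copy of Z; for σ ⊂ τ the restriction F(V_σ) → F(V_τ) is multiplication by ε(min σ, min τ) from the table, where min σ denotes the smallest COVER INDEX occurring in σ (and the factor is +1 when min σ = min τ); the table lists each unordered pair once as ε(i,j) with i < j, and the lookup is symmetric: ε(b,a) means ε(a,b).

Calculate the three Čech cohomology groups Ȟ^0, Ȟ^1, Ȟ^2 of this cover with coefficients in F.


nerve of the cover:
  V12={d,j} V16={a,o} V23={b,m} V34={e,t} V45={k,p,q} V56={g,i}
C dims 6,6; δ0: rk 5, SNF 1^5
Ȟ^0 = (6 − 5) − 0 = 1, so Ȟ^0 ≅ Z
Ȟ^1 = (6 − 0) − 5 = 1, so Ȟ^1 ≅ Z
Ȟ^2 = (0 − 0) − 0 = 0, so Ȟ^2 ≅ 0

Ȟ^0 ≅ Z, Ȟ^1 ≅ Z and Ȟ^2 ≅ 0


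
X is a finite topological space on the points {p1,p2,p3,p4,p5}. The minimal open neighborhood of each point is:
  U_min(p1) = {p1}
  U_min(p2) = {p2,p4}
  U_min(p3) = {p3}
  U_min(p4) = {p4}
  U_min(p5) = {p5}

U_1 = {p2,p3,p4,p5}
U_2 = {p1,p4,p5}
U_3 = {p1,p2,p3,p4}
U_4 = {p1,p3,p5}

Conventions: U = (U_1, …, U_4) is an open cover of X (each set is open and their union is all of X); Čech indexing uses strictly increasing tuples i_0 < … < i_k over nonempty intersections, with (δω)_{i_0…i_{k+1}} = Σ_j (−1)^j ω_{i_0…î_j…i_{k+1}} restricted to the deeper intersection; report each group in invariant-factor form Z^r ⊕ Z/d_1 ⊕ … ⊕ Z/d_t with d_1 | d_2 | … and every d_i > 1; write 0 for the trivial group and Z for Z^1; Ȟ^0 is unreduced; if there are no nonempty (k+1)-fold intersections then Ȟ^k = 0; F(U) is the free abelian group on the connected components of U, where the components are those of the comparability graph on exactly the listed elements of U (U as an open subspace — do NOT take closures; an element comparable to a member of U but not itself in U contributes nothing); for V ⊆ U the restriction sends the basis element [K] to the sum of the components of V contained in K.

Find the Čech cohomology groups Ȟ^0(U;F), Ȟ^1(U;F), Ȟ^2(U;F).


Ȟ^0 = Z^4,  Ȟ^1 = 0,  Ȟ^2 = 0

nerve of the cover:
  U12={p4,p5} U13={p2,p3,p4} U14={p3,p5} U23={p1,p4} U24={p1,p5} U34={p1,p3}
  U123={p4} U124={p5} U134={p3} U234={p1}
components per intersection:
  U1: {p2,p4} {p3} {p5}
  U2: {p1} {p4} {p5}
  U3: {p1} {p2,p4} {p3}
  U4: {p1} {p3} {p5}
  U12: {p4} {p5}
  U13: {p2,p4} {p3}
  U14: {p3} {p5}
  U23: {p1} {p4}
  U24: {p1} {p5}
  U34: {p1} {p3}
  U123: {p4}
  U124: {p5}
  U134: {p3}
  U234: {p1}
C dims 12,12,4; δ0: rk 8, SNF 1^8; δ1: rk 4, SNF 1^4
Ȟ^0 = (12 − 8) − 0 = 4, so Ȟ^0 ≅ Z^4
Ȟ^1 = (12 − 4) − 8 = 0, so Ȟ^1 ≅ 0
Ȟ^2 = (4 − 0) − 4 = 0, so Ȟ^2 ≅ 0


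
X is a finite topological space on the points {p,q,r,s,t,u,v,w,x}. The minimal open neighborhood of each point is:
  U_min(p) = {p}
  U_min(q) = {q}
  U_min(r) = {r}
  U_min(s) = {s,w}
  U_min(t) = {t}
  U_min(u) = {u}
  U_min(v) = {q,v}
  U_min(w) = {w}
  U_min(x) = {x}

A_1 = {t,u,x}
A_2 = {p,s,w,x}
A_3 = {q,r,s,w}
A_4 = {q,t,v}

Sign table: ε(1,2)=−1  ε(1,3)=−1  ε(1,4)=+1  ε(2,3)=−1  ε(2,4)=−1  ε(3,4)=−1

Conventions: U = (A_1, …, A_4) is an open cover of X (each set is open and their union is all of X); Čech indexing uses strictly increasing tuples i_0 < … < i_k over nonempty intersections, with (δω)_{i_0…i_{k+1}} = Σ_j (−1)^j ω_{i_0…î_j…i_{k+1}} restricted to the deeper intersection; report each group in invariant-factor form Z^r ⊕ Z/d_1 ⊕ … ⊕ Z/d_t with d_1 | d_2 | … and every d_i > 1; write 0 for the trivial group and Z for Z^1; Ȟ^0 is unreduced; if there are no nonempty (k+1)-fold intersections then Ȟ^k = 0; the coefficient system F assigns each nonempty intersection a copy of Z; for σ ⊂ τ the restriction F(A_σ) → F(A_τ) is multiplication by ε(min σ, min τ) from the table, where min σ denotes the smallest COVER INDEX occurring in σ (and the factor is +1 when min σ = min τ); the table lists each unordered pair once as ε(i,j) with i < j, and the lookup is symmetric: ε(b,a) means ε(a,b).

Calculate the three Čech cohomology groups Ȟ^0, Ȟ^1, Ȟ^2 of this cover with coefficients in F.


cover nerve:
  A12={x} A14={t} A23={s,w} A34={q}
C dims 4,4; δ0: rk 4, SNF 1^3·2
Ȟ^0: (4−4)−0=0 ⇒ 0
Ȟ^1: (4−0)−4=0 plus torsion [2] ⇒ Z/2
Ȟ^2: (0−0)−0=0 ⇒ 0

Ȟ^0(U;F) ≅ 0,  Ȟ^1(U;F) ≅ Z/2,  Ȟ^2(U;F) ≅ 0
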